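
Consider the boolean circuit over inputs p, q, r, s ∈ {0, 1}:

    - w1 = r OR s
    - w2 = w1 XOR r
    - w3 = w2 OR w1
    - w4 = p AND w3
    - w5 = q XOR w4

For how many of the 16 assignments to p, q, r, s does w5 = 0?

w5 = q XOR w4 must be 0, so q and w4 are equal.
Enumerating the 16 input combinations, 8 give w5 = 0 and 8 give w5 = 1.

8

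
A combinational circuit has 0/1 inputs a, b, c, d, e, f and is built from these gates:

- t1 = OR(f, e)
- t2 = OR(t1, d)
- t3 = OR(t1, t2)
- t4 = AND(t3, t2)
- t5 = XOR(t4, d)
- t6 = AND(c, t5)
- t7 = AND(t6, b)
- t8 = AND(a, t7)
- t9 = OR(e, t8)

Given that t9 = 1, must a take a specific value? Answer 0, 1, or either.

either

Both values of a occur among assignments with t9 = 1:
  a=0: a=0, b=0, c=0, d=0, e=1, f=0
  a=1: a=1, b=0, c=0, d=0, e=1, f=0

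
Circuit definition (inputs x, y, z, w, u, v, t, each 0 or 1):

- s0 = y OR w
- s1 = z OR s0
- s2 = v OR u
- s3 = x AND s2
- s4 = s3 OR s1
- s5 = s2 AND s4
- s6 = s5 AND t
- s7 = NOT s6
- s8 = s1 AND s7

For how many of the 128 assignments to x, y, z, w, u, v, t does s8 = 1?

s8 = s1 AND s7 must be 1, so both s1 = 1 and s7 = 1.
s1 = z OR s0 must be 1, so at least one of z, s0 is 1.
s7 = NOT s6 must be 1, so s6 = 0.
Enumerating the 128 input combinations, 70 give s8 = 1 and 58 give s8 = 0.

70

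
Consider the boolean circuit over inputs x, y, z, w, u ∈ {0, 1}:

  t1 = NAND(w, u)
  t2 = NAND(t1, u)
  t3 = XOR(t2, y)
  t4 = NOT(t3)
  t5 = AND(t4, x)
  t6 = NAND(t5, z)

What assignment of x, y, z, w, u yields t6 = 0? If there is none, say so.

t6 = NAND(t5, z) must be 0, so both t5 = 1 and z = 1.
t5 = AND(t4, x) must be 1, so both t4 = 1 and x = 1.
t4 = NOT(t3) must be 1, so t3 = 0.
Check with x=1, y=1, z=1, w=1, u=0:
t1 = NAND(w, u) = NAND(1, 0) = 1
t2 = NAND(t1, u) = NAND(1, 0) = 1
t3 = XOR(t2, y) = XOR(1, 1) = 0
t4 = NOT(t3) = NOT 0 = 1
t5 = AND(t4, x) = AND(1, 1) = 1
t6 = NAND(t5, z) = NAND(1, 1) = 0
So t6 = 0 as required.

x=1, y=1, z=1, w=1, u=0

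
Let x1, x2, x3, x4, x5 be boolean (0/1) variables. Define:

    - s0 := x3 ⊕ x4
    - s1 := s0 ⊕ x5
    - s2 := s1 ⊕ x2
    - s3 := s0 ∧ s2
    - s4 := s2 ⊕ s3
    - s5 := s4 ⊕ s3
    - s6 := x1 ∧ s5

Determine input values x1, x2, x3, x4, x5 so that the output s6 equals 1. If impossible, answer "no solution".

Check with x1=1, x2=1, x3=0, x4=0, x5=0:
s0 = x3 ⊕ x4 = 0 ⊕ 0 = 0
s1 = s0 ⊕ x5 = 0 ⊕ 0 = 0
s2 = s1 ⊕ x2 = 0 ⊕ 1 = 1
s3 = s0 ∧ s2 = 0 ∧ 1 = 0
s4 = s2 ⊕ s3 = 1 ⊕ 0 = 1
s5 = s4 ⊕ s3 = 1 ⊕ 0 = 1
s6 = x1 ∧ s5 = 1 ∧ 1 = 1
So s6 = 1 as required.

x1=1, x2=1, x3=0, x4=0, x5=0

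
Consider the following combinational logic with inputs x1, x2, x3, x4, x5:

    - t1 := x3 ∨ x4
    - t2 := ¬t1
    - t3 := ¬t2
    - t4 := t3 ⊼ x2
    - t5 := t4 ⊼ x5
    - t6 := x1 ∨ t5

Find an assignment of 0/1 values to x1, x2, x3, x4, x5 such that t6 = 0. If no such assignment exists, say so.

x1=0, x2=0, x3=1, x4=0, x5=1

t6 = x1 ∨ t5 must be 0, so both x1 = 0 and t5 = 0.
t5 = t4 ⊼ x5 must be 0, so both t4 = 1 and x5 = 1.
t4 = t3 ⊼ x2 must be 1, so at least one of t3, x2 is 0.
Check with x1=0, x2=0, x3=1, x4=0, x5=1:
t1 = x3 ∨ x4 = 1 ∨ 0 = 1
t2 = ¬t1 = ¬1 = 0
t3 = ¬t2 = ¬0 = 1
t4 = t3 ⊼ x2 = 1 ⊼ 0 = 1
t5 = t4 ⊼ x5 = 1 ⊼ 1 = 0
t6 = x1 ∨ t5 = 0 ∨ 0 = 0
So t6 = 0 as required.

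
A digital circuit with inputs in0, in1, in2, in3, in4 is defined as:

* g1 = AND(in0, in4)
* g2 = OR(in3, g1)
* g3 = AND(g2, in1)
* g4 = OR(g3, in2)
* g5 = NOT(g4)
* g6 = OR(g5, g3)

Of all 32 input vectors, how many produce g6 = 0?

11

g6 = OR(g5, g3) must be 0, so both g5 = 0 and g3 = 0.
g5 = NOT(g4) must be 0, so g4 = 1.
Enumerating the 32 input combinations, 11 give g6 = 0 and 21 give g6 = 1.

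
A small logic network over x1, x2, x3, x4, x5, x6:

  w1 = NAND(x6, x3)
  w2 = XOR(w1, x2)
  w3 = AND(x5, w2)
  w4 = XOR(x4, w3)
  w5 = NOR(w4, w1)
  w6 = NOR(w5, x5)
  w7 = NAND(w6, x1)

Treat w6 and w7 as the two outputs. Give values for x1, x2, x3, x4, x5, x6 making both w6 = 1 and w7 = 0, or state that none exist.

Check with x1=1, x2=0, x3=0, x4=0, x5=0, x6=0:
w1 = NAND(x6, x3) = NAND(0, 0) = 1
w2 = XOR(w1, x2) = XOR(1, 0) = 1
w3 = AND(x5, w2) = AND(0, 1) = 0
w4 = XOR(x4, w3) = XOR(0, 0) = 0
w5 = NOR(w4, w1) = NOR(0, 1) = 0
w6 = NOR(w5, x5) = NOR(0, 0) = 1
w7 = NAND(w6, x1) = NAND(1, 1) = 0
So w6 = 1 and w7 = 0.

x1=1, x2=0, x3=0, x4=0, x5=0, x6=0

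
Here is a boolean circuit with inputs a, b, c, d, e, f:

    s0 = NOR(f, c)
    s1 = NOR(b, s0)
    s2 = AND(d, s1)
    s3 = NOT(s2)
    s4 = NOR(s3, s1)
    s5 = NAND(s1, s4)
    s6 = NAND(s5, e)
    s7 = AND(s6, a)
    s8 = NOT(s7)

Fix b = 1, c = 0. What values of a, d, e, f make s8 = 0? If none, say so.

a=1, d=1, e=0, f=1

s8 = NOT(s7) must be 0, so s7 = 1.
Check with b = 1, c = 0 and a=1, d=1, e=0, f=1:
s0 = NOR(f, c) = NOR(1, 0) = 0
s1 = NOR(b, s0) = NOR(1, 0) = 0
s2 = AND(d, s1) = AND(1, 0) = 0
s3 = NOT(s2) = NOT 0 = 1
s4 = NOR(s3, s1) = NOR(1, 0) = 0
s5 = NAND(s1, s4) = NAND(0, 0) = 1
s6 = NAND(s5, e) = NAND(1, 0) = 1
s7 = AND(s6, a) = AND(1, 1) = 1
s8 = NOT(s7) = NOT 1 = 0
So s8 = 0.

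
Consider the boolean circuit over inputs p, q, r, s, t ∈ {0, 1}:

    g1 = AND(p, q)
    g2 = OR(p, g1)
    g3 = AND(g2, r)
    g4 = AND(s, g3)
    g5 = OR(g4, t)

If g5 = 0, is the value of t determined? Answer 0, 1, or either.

g5 = OR(g4, t) must be 0, so both g4 = 0 and t = 0.
Every assignment with g5 = 0 has t = 0; there are 14 such assignment(s).

0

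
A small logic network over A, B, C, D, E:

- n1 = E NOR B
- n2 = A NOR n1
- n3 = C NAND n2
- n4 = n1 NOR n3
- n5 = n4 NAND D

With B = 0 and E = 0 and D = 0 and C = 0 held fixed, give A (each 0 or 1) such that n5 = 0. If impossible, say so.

no solution exists

With B = 0 and E = 0 and D = 0 and C = 0 fixed, none of the 2 settings of A give n5 = 0.
For example, with A=1:
n1 = E NOR B = 0 NOR 0 = 1
n2 = A NOR n1 = 1 NOR 1 = 0
n3 = C NAND n2 = 0 NAND 0 = 1
n4 = n1 NOR n3 = 1 NOR 1 = 0
n5 = n4 NAND D = 0 NAND 0 = 1
giving n5 = 1 ≠ 0.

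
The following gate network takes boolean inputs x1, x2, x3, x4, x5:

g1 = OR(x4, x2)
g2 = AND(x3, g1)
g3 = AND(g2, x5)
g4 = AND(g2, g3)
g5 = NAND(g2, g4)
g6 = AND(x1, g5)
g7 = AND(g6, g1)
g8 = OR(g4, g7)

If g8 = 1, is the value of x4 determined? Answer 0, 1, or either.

either

Both values of x4 occur among assignments with g8 = 1:
  x4=0: x1=0, x2=1, x3=1, x4=0, x5=1
  x4=1: x1=0, x2=0, x3=1, x4=1, x5=1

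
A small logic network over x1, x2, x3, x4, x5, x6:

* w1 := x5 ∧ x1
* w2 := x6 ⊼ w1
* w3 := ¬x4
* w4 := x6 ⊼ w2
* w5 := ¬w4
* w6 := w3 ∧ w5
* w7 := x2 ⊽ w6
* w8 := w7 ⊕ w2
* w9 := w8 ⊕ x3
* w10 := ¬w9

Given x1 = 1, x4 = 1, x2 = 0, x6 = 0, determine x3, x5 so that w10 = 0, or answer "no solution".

Check with x1 = 1, x4 = 1, x2 = 0, x6 = 0 and x3=1, x5=0:
w1 = x5 ∧ x1 = 0 ∧ 1 = 0
w2 = x6 ⊼ w1 = 0 ⊼ 0 = 1
w3 = ¬x4 = ¬1 = 0
w4 = x6 ⊼ w2 = 0 ⊼ 1 = 1
w5 = ¬w4 = ¬1 = 0
w6 = w3 ∧ w5 = 0 ∧ 0 = 0
w7 = x2 ⊽ w6 = 0 ⊽ 0 = 1
w8 = w7 ⊕ w2 = 1 ⊕ 1 = 0
w9 = w8 ⊕ x3 = 0 ⊕ 1 = 1
w10 = ¬w9 = ¬1 = 0
So w10 = 0.

x3=1, x5=0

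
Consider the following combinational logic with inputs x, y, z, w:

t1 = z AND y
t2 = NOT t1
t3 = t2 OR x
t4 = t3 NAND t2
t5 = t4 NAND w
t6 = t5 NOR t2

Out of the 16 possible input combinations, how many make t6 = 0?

14

t6 = t5 NOR t2 must be 0, so at least one of t5, t2 is 1.
Enumerating the 16 input combinations, 14 give t6 = 0 and 2 give t6 = 1.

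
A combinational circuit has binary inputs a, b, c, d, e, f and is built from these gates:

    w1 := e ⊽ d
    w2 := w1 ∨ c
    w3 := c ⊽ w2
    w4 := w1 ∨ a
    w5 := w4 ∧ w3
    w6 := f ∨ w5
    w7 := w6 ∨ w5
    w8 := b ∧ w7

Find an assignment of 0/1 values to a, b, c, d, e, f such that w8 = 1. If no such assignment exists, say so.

w8 = b ∧ w7 must be 1, so both b = 1 and w7 = 1.
Check with a=1 b=1 c=0 d=1 e=1 f=0:
w1 = e ⊽ d = 1 ⊽ 1 = 0
w2 = w1 ∨ c = 0 ∨ 0 = 0
w3 = c ⊽ w2 = 0 ⊽ 0 = 1
w4 = w1 ∨ a = 0 ∨ 1 = 1
w5 = w4 ∧ w3 = 1 ∧ 1 = 1
w6 = f ∨ w5 = 0 ∨ 1 = 1
w7 = w6 ∨ w5 = 1 ∨ 1 = 1
w8 = b ∧ w7 = 1 ∧ 1 = 1
So w8 = 1 as required.

a=1 b=1 c=0 d=1 e=1 f=0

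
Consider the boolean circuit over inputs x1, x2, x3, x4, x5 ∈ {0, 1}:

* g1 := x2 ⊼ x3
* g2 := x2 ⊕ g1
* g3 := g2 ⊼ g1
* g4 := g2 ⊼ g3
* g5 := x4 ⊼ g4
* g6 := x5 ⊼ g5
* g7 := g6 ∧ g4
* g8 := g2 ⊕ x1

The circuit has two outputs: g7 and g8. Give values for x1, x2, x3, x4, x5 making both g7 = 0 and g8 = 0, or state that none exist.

Check with x1=1 x2=0 x3=1 x4=0 x5=1:
g1 = x2 ⊼ x3 = 0 ⊼ 1 = 1
g2 = x2 ⊕ g1 = 0 ⊕ 1 = 1
g3 = g2 ⊼ g1 = 1 ⊼ 1 = 0
g4 = g2 ⊼ g3 = 1 ⊼ 0 = 1
g5 = x4 ⊼ g4 = 0 ⊼ 1 = 1
g6 = x5 ⊼ g5 = 1 ⊼ 1 = 0
g7 = g6 ∧ g4 = 0 ∧ 1 = 0
g8 = g2 ⊕ x1 = 1 ⊕ 1 = 0
So g7 = 0 and g8 = 0.

x1=1 x2=0 x3=1 x4=0 x5=1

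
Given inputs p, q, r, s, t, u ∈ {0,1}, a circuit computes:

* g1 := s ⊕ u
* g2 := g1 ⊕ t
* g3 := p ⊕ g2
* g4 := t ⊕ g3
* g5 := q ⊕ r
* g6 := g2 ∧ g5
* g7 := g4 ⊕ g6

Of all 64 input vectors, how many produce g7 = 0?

32

g7 = g4 ⊕ g6 must be 0, so g4 and g6 are equal.
Enumerating the 64 input combinations, 32 give g7 = 0 and 32 give g7 = 1.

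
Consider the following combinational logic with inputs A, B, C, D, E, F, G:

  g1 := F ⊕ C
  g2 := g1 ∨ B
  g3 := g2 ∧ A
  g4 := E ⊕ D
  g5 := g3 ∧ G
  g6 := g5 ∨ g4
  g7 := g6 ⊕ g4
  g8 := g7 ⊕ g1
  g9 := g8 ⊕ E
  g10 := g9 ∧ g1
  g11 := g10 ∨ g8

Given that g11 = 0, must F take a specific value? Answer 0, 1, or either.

Both values of F occur among assignments with g11 = 0:
  F=0: A=0, B=0, C=0, D=0, E=0, F=0, G=0
  F=1: A=0, B=0, C=1, D=0, E=0, F=1, G=0

either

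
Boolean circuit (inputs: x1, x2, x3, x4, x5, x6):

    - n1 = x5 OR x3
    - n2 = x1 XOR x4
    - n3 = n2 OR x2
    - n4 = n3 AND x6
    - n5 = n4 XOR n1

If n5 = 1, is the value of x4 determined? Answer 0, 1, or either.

either

Both values of x4 occur among assignments with n5 = 1:
  x4=0: x1=0, x2=0, x3=0, x4=0, x5=1, x6=0
  x4=1: x1=0, x2=0, x3=0, x4=1, x5=0, x6=1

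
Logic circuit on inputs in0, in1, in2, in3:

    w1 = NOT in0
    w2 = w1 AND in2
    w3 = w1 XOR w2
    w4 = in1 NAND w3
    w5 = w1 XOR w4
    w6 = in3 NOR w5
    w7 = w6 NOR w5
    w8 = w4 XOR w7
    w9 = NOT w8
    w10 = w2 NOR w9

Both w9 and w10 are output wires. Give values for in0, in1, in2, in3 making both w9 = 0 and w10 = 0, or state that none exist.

Check with in0=0, in1=0, in2=1, in3=0:
w1 = NOT in0 = NOT 0 = 1
w2 = w1 AND in2 = 1 AND 1 = 1
w3 = w1 XOR w2 = 1 XOR 1 = 0
w4 = in1 NAND w3 = 0 NAND 0 = 1
w5 = w1 XOR w4 = 1 XOR 1 = 0
w6 = in3 NOR w5 = 0 NOR 0 = 1
w7 = w6 NOR w5 = 1 NOR 0 = 0
w8 = w4 XOR w7 = 1 XOR 0 = 1
w9 = NOT w8 = NOT 1 = 0
w10 = w2 NOR w9 = 1 NOR 0 = 0
So w9 = 0 and w10 = 0.

in0=0, in1=0, in2=1, in3=0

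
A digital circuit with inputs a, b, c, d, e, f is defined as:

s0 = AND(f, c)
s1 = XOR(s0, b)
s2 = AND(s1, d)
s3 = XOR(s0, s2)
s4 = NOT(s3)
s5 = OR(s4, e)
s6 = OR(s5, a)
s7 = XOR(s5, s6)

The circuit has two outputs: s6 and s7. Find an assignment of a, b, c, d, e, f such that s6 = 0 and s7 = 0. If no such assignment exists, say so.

a=0, b=1, c=1, d=1, e=0, f=1

Check with a=0, b=1, c=1, d=1, e=0, f=1:
s0 = AND(f, c) = AND(1, 1) = 1
s1 = XOR(s0, b) = XOR(1, 1) = 0
s2 = AND(s1, d) = AND(0, 1) = 0
s3 = XOR(s0, s2) = XOR(1, 0) = 1
s4 = NOT(s3) = NOT 1 = 0
s5 = OR(s4, e) = OR(0, 0) = 0
s6 = OR(s5, a) = OR(0, 0) = 0
s7 = XOR(s5, s6) = XOR(0, 0) = 0
So s6 = 0 and s7 = 0.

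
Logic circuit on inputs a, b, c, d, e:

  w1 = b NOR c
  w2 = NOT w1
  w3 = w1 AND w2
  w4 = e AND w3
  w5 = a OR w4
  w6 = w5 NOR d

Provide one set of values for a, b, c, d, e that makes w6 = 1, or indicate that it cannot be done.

a=0, b=0, c=1, d=0, e=1

Check with a=0, b=0, c=1, d=0, e=1:
w1 = b NOR c = 0 NOR 1 = 0
w2 = NOT w1 = NOT 0 = 1
w3 = w1 AND w2 = 0 AND 1 = 0
w4 = e AND w3 = 1 AND 0 = 0
w5 = a OR w4 = 0 OR 0 = 0
w6 = w5 NOR d = 0 NOR 0 = 1
So w6 = 1 as required.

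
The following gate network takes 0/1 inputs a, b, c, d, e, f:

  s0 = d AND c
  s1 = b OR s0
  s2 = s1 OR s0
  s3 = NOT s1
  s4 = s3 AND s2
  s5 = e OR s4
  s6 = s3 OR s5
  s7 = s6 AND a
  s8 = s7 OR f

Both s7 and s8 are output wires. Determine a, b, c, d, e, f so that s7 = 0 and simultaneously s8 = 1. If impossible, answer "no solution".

a=0 b=1 c=1 d=0 e=1 f=1

Check with a=0 b=1 c=1 d=0 e=1 f=1:
s0 = d AND c = 0 AND 1 = 0
s1 = b OR s0 = 1 OR 0 = 1
s2 = s1 OR s0 = 1 OR 0 = 1
s3 = NOT s1 = NOT 1 = 0
s4 = s3 AND s2 = 0 AND 1 = 0
s5 = e OR s4 = 1 OR 0 = 1
s6 = s3 OR s5 = 0 OR 1 = 1
s7 = s6 AND a = 1 AND 0 = 0
s8 = s7 OR f = 0 OR 1 = 1
So s7 = 0 and s8 = 1.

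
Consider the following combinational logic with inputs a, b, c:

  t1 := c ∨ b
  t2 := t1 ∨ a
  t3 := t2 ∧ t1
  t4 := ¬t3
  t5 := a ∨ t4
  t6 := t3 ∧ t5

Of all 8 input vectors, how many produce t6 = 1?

t6 = t3 ∧ t5 must be 1, so both t3 = 1 and t5 = 1.
t3 = t2 ∧ t1 must be 1, so both t2 = 1 and t1 = 1.
t5 = a ∨ t4 must be 1, so at least one of a, t4 is 1.
Satisfying assignments:
  a=1, b=0, c=1
  a=1, b=1, c=0
  a=1, b=1, c=1

3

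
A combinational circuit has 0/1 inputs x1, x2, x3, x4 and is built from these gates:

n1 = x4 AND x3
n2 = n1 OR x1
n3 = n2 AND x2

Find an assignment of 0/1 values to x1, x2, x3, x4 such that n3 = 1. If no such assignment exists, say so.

x1=0, x2=1, x3=1, x4=1

n3 = n2 AND x2 must be 1, so both n2 = 1 and x2 = 1.
Check with x1=0, x2=1, x3=1, x4=1:
n1 = x4 AND x3 = 1 AND 1 = 1
n2 = n1 OR x1 = 1 OR 0 = 1
n3 = n2 AND x2 = 1 AND 1 = 1
So n3 = 1 as required.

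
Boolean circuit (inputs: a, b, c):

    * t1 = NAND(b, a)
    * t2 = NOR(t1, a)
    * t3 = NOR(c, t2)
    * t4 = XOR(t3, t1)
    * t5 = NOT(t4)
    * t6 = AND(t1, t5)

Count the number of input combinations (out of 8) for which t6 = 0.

5

t6 = AND(t1, t5) must be 0, so at least one of t1, t5 is 0.
Enumerating the 8 input combinations, 5 give t6 = 0 and 3 give t6 = 1.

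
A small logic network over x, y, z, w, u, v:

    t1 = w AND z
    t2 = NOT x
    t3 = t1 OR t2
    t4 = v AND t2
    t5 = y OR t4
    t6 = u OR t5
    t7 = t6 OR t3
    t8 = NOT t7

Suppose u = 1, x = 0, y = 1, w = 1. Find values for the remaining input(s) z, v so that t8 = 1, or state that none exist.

With u = 1, x = 0, y = 1, w = 1 fixed, none of the 4 settings of z, v give t8 = 1.
For example, with z=1, v=0:
t1 = w AND z = 1 AND 1 = 1
t2 = NOT x = NOT 0 = 1
t3 = t1 OR t2 = 1 OR 1 = 1
t4 = v AND t2 = 0 AND 1 = 0
t5 = y OR t4 = 1 OR 0 = 1
t6 = u OR t5 = 1 OR 1 = 1
t7 = t6 OR t3 = 1 OR 1 = 1
t8 = NOT t7 = NOT 1 = 0
giving t8 = 0 ≠ 1.

no solution exists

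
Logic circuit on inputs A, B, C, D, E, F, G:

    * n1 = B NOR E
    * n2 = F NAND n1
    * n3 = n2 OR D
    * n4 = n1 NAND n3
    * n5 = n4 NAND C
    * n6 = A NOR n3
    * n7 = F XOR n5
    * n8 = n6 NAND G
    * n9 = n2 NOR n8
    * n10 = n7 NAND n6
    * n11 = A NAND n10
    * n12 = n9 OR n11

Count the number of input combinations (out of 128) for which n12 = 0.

n12 = n9 OR n11 must be 0, so both n9 = 0 and n11 = 0.
Enumerating the 128 input combinations, 64 give n12 = 0 and 64 give n12 = 1.

64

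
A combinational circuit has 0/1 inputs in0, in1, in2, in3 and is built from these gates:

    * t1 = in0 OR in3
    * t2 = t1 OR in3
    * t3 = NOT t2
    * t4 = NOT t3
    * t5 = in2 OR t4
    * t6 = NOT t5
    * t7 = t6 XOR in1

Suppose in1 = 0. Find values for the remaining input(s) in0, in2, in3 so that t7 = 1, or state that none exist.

in0=0, in2=0, in3=0

Check with in1 = 0 and in0=0, in2=0, in3=0:
t1 = in0 OR in3 = 0 OR 0 = 0
t2 = t1 OR in3 = 0 OR 0 = 0
t3 = NOT t2 = NOT 0 = 1
t4 = NOT t3 = NOT 1 = 0
t5 = in2 OR t4 = 0 OR 0 = 0
t6 = NOT t5 = NOT 0 = 1
t7 = t6 XOR in1 = 1 XOR 0 = 1
So t7 = 1.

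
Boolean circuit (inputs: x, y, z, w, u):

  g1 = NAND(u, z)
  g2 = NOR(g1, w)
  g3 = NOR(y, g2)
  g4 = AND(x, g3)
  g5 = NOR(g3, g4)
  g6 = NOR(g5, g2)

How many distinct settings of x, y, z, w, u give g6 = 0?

18

g6 = NOR(g5, g2) must be 0, so at least one of g5, g2 is 1.
Enumerating the 32 input combinations, 18 give g6 = 0 and 14 give g6 = 1.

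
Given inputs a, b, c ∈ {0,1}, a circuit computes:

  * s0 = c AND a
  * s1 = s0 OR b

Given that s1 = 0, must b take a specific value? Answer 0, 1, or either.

s1 = s0 OR b must be 0, so both s0 = 0 and b = 0.
Every assignment with s1 = 0 has b = 0; there are 3 such assignment(s).
  a=0, b=0, c=0
  a=0, b=0, c=1
  a=1, b=0, c=0

0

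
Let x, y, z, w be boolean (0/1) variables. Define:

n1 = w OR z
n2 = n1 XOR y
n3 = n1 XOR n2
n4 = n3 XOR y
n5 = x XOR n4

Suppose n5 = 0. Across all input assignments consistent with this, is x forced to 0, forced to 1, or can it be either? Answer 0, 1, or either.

0

n5 = x XOR n4 must be 0, so x and n4 are equal.
Every assignment with n5 = 0 has x = 0; there are 8 such assignment(s).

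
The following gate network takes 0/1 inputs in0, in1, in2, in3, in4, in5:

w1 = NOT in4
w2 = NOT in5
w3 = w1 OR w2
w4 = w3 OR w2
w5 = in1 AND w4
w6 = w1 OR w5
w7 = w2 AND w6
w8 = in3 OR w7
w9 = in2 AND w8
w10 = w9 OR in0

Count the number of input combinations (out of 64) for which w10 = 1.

43

w10 = w9 OR in0 must be 1, so at least one of w9, in0 is 1.
Enumerating the 64 input combinations, 43 give w10 = 1 and 21 give w10 = 0.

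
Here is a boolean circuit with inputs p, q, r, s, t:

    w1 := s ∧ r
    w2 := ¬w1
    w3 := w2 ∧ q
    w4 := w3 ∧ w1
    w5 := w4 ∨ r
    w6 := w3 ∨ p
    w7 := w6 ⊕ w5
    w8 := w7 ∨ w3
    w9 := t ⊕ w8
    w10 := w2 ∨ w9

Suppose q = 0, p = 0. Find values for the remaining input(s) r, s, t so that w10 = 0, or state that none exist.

r=1 s=1 t=1

Check with q = 0, p = 0 and r=1, s=1, t=1:
w1 = s ∧ r = 1 ∧ 1 = 1
w2 = ¬w1 = ¬1 = 0
w3 = w2 ∧ q = 0 ∧ 0 = 0
w4 = w3 ∧ w1 = 0 ∧ 1 = 0
w5 = w4 ∨ r = 0 ∨ 1 = 1
w6 = w3 ∨ p = 0 ∨ 0 = 0
w7 = w6 ⊕ w5 = 0 ⊕ 1 = 1
w8 = w7 ∨ w3 = 1 ∨ 0 = 1
w9 = t ⊕ w8 = 1 ⊕ 1 = 0
w10 = w2 ∨ w9 = 0 ∨ 0 = 0
So w10 = 0.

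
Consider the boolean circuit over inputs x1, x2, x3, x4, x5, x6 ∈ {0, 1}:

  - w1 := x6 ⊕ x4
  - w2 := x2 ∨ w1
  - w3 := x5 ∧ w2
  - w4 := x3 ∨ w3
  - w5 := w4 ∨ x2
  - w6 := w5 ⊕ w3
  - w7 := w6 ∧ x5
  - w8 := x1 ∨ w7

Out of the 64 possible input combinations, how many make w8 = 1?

w8 = x1 ∨ w7 must be 1, so at least one of x1, w7 is 1.
Enumerating the 64 input combinations, 34 give w8 = 1 and 30 give w8 = 0.

34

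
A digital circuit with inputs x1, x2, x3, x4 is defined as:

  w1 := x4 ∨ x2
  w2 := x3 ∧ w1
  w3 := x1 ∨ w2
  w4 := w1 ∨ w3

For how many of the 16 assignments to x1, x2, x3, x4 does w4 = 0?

2

w4 = w1 ∨ w3 must be 0, so both w1 = 0 and w3 = 0.
w1 = x4 ∨ x2 must be 0, so both x4 = 0 and x2 = 0.
w3 = x1 ∨ w2 must be 0, so both x1 = 0 and w2 = 0.
Enumerating the 16 input combinations, 2 give w4 = 0 and 14 give w4 = 1.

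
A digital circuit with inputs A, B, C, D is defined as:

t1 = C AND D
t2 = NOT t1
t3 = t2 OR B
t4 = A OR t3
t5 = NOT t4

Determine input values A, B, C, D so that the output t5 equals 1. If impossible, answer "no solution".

A=0, B=0, C=1, D=1

t5 = NOT t4 must be 1, so t4 = 0.
Check with A=0, B=0, C=1, D=1:
t1 = C AND D = 1 AND 1 = 1
t2 = NOT t1 = NOT 1 = 0
t3 = t2 OR B = 0 OR 0 = 0
t4 = A OR t3 = 0 OR 0 = 0
t5 = NOT t4 = NOT 0 = 1
So t5 = 1 as required.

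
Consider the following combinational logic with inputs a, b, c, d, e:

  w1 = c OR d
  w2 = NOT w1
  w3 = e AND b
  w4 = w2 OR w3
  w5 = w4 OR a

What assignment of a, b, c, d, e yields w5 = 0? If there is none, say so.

a=0, b=0, c=1, d=1, e=0

w5 = w4 OR a must be 0, so both w4 = 0 and a = 0.
w4 = w2 OR w3 must be 0, so both w2 = 0 and w3 = 0.
Check with a=0, b=0, c=1, d=1, e=0:
w1 = c OR d = 1 OR 1 = 1
w2 = NOT w1 = NOT 1 = 0
w3 = e AND b = 0 AND 0 = 0
w4 = w2 OR w3 = 0 OR 0 = 0
w5 = w4 OR a = 0 OR 0 = 0
So w5 = 0 as required.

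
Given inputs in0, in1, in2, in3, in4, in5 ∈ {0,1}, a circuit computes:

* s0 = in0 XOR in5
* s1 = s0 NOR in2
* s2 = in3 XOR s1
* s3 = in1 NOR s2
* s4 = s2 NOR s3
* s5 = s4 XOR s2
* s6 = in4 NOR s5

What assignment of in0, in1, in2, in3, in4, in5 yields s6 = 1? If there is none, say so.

s6 = in4 NOR s5 must be 1, so both in4 = 0 and s5 = 0.
s5 = s4 XOR s2 must be 0, so s4 and s2 are equal.
Check with in0=1 in1=0 in2=0 in3=1 in4=0 in5=1:
s0 = in0 XOR in5 = 1 XOR 1 = 0
s1 = s0 NOR in2 = 0 NOR 0 = 1
s2 = in3 XOR s1 = 1 XOR 1 = 0
s3 = in1 NOR s2 = 0 NOR 0 = 1
s4 = s2 NOR s3 = 0 NOR 1 = 0
s5 = s4 XOR s2 = 0 XOR 0 = 0
s6 = in4 NOR s5 = 0 NOR 0 = 1
So s6 = 1 as required.

in0=1 in1=0 in2=0 in3=1 in4=0 in5=1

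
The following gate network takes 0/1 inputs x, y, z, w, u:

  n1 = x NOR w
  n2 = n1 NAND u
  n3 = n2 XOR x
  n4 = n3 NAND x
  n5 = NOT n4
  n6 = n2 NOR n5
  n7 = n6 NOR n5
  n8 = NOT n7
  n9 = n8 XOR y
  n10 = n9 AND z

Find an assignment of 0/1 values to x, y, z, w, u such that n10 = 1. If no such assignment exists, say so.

x=1 y=1 z=1 w=1 u=1

n10 = n9 AND z must be 1, so both n9 = 1 and z = 1.
n9 = n8 XOR y must be 1, so n8 and y differ.
Check with x=1 y=1 z=1 w=1 u=1:
n1 = x NOR w = 1 NOR 1 = 0
n2 = n1 NAND u = 0 NAND 1 = 1
n3 = n2 XOR x = 1 XOR 1 = 0
n4 = n3 NAND x = 0 NAND 1 = 1
n5 = NOT n4 = NOT 1 = 0
n6 = n2 NOR n5 = 1 NOR 0 = 0
n7 = n6 NOR n5 = 0 NOR 0 = 1
n8 = NOT n7 = NOT 1 = 0
n9 = n8 XOR y = 0 XOR 1 = 1
n10 = n9 AND z = 1 AND 1 = 1
So n10 = 1 as required.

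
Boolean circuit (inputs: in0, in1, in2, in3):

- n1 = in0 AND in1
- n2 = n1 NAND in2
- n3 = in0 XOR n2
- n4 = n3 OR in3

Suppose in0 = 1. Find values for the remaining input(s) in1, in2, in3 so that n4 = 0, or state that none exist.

in1=0, in2=0, in3=0

n4 = n3 OR in3 must be 0, so both n3 = 0 and in3 = 0.
n3 = in0 XOR n2 must be 0, so in0 and n2 are equal.
Check with in0 = 1 and in1=0, in2=0, in3=0:
n1 = in0 AND in1 = 1 AND 0 = 0
n2 = n1 NAND in2 = 0 NAND 0 = 1
n3 = in0 XOR n2 = 1 XOR 1 = 0
n4 = n3 OR in3 = 0 OR 0 = 0
So n4 = 0.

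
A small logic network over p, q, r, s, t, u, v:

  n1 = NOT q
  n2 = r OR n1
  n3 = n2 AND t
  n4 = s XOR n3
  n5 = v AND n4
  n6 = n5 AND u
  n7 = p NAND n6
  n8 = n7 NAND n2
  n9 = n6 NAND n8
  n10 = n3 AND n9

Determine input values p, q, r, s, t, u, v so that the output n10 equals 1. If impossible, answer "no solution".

n10 = n3 AND n9 must be 1, so both n3 = 1 and n9 = 1.
n3 = n2 AND t must be 1, so both n2 = 1 and t = 1.
n9 = n6 NAND n8 must be 1, so at least one of n6, n8 is 0.
Check with p=0, q=0, r=0, s=0, t=1, u=1, v=1:
n1 = NOT q = NOT 0 = 1
n2 = r OR n1 = 0 OR 1 = 1
n3 = n2 AND t = 1 AND 1 = 1
n4 = s XOR n3 = 0 XOR 1 = 1
n5 = v AND n4 = 1 AND 1 = 1
n6 = n5 AND u = 1 AND 1 = 1
n7 = p NAND n6 = 0 NAND 1 = 1
n8 = n7 NAND n2 = 1 NAND 1 = 0
n9 = n6 NAND n8 = 1 NAND 0 = 1
n10 = n3 AND n9 = 1 AND 1 = 1
So n10 = 1 as required.

p=0, q=0, r=0, s=0, t=1, u=1, v=1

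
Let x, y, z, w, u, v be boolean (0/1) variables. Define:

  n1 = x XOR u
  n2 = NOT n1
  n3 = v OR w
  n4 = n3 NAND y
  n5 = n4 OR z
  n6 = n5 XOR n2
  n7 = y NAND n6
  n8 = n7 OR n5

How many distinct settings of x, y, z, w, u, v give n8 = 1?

58

n8 = n7 OR n5 must be 1, so at least one of n7, n5 is 1.
Enumerating the 64 input combinations, 58 give n8 = 1 and 6 give n8 = 0.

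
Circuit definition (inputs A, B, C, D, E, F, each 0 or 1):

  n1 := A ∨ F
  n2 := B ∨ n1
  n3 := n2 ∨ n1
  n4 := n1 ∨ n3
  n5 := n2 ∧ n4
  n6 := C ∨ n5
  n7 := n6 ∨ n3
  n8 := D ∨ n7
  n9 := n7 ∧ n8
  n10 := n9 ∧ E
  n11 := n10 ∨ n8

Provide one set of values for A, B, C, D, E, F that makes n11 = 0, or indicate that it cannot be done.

A=0 B=0 C=0 D=0 E=1 F=0

Check with A=0 B=0 C=0 D=0 E=1 F=0:
n1 = A ∨ F = 0 ∨ 0 = 0
n2 = B ∨ n1 = 0 ∨ 0 = 0
n3 = n2 ∨ n1 = 0 ∨ 0 = 0
n4 = n1 ∨ n3 = 0 ∨ 0 = 0
n5 = n2 ∧ n4 = 0 ∧ 0 = 0
n6 = C ∨ n5 = 0 ∨ 0 = 0
n7 = n6 ∨ n3 = 0 ∨ 0 = 0
n8 = D ∨ n7 = 0 ∨ 0 = 0
n9 = n7 ∧ n8 = 0 ∧ 0 = 0
n10 = n9 ∧ E = 0 ∧ 1 = 0
n11 = n10 ∨ n8 = 0 ∨ 0 = 0
So n11 = 0 as required.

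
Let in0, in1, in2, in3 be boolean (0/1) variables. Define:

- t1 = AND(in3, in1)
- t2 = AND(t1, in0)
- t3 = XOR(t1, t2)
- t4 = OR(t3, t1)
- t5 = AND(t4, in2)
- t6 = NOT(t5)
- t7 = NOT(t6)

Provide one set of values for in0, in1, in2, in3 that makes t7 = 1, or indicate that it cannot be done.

in0=0, in1=1, in2=1, in3=1

Check with in0=0, in1=1, in2=1, in3=1:
t1 = AND(in3, in1) = AND(1, 1) = 1
t2 = AND(t1, in0) = AND(1, 0) = 0
t3 = XOR(t1, t2) = XOR(1, 0) = 1
t4 = OR(t3, t1) = OR(1, 1) = 1
t5 = AND(t4, in2) = AND(1, 1) = 1
t6 = NOT(t5) = NOT 1 = 0
t7 = NOT(t6) = NOT 0 = 1
So t7 = 1 as required.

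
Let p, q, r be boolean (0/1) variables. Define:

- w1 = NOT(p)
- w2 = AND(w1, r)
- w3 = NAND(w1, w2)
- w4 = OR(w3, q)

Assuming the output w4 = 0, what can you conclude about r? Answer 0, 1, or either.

1

w4 = OR(w3, q) must be 0, so both w3 = 0 and q = 0.
w3 = NAND(w1, w2) must be 0, so both w1 = 1 and w2 = 1.
w1 = NOT(p) must be 1, so p = 0.
Every assignment with w4 = 0 has r = 1; there are 1 such assignment(s).
  p=0, q=0, r=1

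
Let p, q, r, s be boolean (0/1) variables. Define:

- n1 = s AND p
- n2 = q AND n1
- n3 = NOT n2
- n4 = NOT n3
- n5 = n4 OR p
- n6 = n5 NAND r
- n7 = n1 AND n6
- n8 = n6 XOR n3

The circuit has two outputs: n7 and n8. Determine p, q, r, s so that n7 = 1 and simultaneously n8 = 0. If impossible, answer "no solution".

Check with p=1, q=0, r=0, s=1:
n1 = s AND p = 1 AND 1 = 1
n2 = q AND n1 = 0 AND 1 = 0
n3 = NOT n2 = NOT 0 = 1
n4 = NOT n3 = NOT 1 = 0
n5 = n4 OR p = 0 OR 1 = 1
n6 = n5 NAND r = 1 NAND 0 = 1
n7 = n1 AND n6 = 1 AND 1 = 1
n8 = n6 XOR n3 = 1 XOR 1 = 0
So n7 = 1 and n8 = 0.

p=1, q=0, r=0, s=1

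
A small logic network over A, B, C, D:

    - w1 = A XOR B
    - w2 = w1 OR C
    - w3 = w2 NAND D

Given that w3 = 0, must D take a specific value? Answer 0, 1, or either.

w3 = w2 NAND D must be 0, so both w2 = 1 and D = 1.
w2 = w1 OR C must be 1, so at least one of w1, C is 1.
Every assignment with w3 = 0 has D = 1; there are 6 such assignment(s).

1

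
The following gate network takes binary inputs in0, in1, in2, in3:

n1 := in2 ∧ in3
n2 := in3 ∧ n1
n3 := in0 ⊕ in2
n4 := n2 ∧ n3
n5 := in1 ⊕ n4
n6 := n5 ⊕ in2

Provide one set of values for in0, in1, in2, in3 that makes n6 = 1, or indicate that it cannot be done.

in0=1, in1=0, in2=1, in3=1

n6 = n5 ⊕ in2 must be 1, so n5 and in2 differ.
Check with in0=1, in1=0, in2=1, in3=1:
n1 = in2 ∧ in3 = 1 ∧ 1 = 1
n2 = in3 ∧ n1 = 1 ∧ 1 = 1
n3 = in0 ⊕ in2 = 1 ⊕ 1 = 0
n4 = n2 ∧ n3 = 1 ∧ 0 = 0
n5 = in1 ⊕ n4 = 0 ⊕ 0 = 0
n6 = n5 ⊕ in2 = 0 ⊕ 1 = 1
So n6 = 1 as required.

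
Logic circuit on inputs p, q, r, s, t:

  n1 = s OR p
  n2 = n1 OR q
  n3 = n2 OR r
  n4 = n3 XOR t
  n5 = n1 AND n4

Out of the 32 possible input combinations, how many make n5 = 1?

12

n5 = n1 AND n4 must be 1, so both n1 = 1 and n4 = 1.
Enumerating the 32 input combinations, 12 give n5 = 1 and 20 give n5 = 0.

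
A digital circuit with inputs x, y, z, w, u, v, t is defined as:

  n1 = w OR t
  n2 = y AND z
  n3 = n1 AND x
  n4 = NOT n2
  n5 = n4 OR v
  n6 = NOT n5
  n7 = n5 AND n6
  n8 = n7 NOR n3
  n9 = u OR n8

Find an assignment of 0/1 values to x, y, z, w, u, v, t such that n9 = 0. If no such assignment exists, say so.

x=1 y=0 z=0 w=1 u=0 v=0 t=1

n9 = u OR n8 must be 0, so both u = 0 and n8 = 0.
n8 = n7 NOR n3 must be 0, so at least one of n7, n3 is 1.
Check with x=1 y=0 z=0 w=1 u=0 v=0 t=1:
n1 = w OR t = 1 OR 1 = 1
n2 = y AND z = 0 AND 0 = 0
n3 = n1 AND x = 1 AND 1 = 1
n4 = NOT n2 = NOT 0 = 1
n5 = n4 OR v = 1 OR 0 = 1
n6 = NOT n5 = NOT 1 = 0
n7 = n5 AND n6 = 1 AND 0 = 0
n8 = n7 NOR n3 = 0 NOR 1 = 0
n9 = u OR n8 = 0 OR 0 = 0
So n9 = 0 as required.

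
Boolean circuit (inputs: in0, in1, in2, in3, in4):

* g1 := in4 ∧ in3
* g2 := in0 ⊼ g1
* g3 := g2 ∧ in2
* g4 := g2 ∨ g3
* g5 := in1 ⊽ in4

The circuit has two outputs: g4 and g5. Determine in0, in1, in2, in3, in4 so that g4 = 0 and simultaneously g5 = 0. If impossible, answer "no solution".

in0=1 in1=0 in2=0 in3=1 in4=1

Check with in0=1 in1=0 in2=0 in3=1 in4=1:
g1 = in4 ∧ in3 = 1 ∧ 1 = 1
g2 = in0 ⊼ g1 = 1 ⊼ 1 = 0
g3 = g2 ∧ in2 = 0 ∧ 0 = 0
g4 = g2 ∨ g3 = 0 ∨ 0 = 0
g5 = in1 ⊽ in4 = 0 ⊽ 1 = 0
So g4 = 0 and g5 = 0.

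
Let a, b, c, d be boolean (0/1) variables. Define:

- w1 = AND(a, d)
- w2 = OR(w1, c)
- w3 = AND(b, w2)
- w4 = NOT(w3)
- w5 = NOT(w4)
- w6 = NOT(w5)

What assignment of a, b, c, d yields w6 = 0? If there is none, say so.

a=0 b=1 c=1 d=1

Check with a=0 b=1 c=1 d=1:
w1 = AND(a, d) = AND(0, 1) = 0
w2 = OR(w1, c) = OR(0, 1) = 1
w3 = AND(b, w2) = AND(1, 1) = 1
w4 = NOT(w3) = NOT 1 = 0
w5 = NOT(w4) = NOT 0 = 1
w6 = NOT(w5) = NOT 1 = 0
So w6 = 0 as required.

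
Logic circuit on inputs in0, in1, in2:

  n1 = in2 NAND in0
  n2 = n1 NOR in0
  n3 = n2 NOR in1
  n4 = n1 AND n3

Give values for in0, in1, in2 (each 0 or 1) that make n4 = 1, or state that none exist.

Check with in0=1 in1=0 in2=0:
n1 = in2 NAND in0 = 0 NAND 1 = 1
n2 = n1 NOR in0 = 1 NOR 1 = 0
n3 = n2 NOR in1 = 0 NOR 0 = 1
n4 = n1 AND n3 = 1 AND 1 = 1
So n4 = 1 as required.

in0=1 in1=0 in2=0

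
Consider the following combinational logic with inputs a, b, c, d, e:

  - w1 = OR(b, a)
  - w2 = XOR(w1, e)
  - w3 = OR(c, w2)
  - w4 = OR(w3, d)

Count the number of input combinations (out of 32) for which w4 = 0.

w4 = OR(w3, d) must be 0, so both w3 = 0 and d = 0.
w3 = OR(c, w2) must be 0, so both c = 0 and w2 = 0.
Satisfying assignments:
  a=0, b=0, c=0, d=0, e=0
  a=0, b=1, c=0, d=0, e=1
  a=1, b=0, c=0, d=0, e=1
  a=1, b=1, c=0, d=0, e=1

4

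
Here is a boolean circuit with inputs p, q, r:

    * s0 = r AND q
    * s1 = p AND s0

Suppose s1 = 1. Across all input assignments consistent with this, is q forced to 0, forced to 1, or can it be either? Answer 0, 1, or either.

s1 = p AND s0 must be 1, so both p = 1 and s0 = 1.
s0 = r AND q must be 1, so both r = 1 and q = 1.
Every assignment with s1 = 1 has q = 1; there are 1 such assignment(s).
  p=1, q=1, r=1

1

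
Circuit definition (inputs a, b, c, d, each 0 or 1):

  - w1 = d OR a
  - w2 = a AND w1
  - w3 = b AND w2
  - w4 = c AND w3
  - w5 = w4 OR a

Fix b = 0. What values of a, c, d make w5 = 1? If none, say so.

a=1, c=1, d=0

w5 = w4 OR a must be 1, so at least one of w4, a is 1.
Check with b = 0 and a=1, c=1, d=0:
w1 = d OR a = 0 OR 1 = 1
w2 = a AND w1 = 1 AND 1 = 1
w3 = b AND w2 = 0 AND 1 = 0
w4 = c AND w3 = 1 AND 0 = 0
w5 = w4 OR a = 0 OR 1 = 1
So w5 = 1.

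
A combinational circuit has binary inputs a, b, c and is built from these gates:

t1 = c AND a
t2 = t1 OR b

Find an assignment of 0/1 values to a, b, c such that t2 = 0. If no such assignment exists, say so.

t2 = t1 OR b must be 0, so both t1 = 0 and b = 0.
t1 = c AND a must be 0, so at least one of c, a is 0.
Check with a=0, b=0, c=1:
t1 = c AND a = 1 AND 0 = 0
t2 = t1 OR b = 0 OR 0 = 0
So t2 = 0 as required.

a=0, b=0, c=1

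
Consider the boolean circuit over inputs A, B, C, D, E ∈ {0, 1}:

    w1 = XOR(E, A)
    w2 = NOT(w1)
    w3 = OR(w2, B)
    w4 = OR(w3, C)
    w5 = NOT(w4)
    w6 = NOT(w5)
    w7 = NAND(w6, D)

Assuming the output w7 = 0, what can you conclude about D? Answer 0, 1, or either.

w7 = NAND(w6, D) must be 0, so both w6 = 1 and D = 1.
Every assignment with w7 = 0 has D = 1; there are 14 such assignment(s).

1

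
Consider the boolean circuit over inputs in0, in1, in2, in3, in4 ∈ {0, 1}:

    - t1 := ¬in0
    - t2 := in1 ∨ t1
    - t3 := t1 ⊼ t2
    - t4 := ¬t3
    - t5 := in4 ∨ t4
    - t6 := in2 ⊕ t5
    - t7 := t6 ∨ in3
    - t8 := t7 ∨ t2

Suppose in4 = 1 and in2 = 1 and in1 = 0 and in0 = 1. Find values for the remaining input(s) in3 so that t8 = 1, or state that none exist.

in3=1

t8 = t7 ∨ t2 must be 1, so at least one of t7, t2 is 1.
Check with in4 = 1 and in2 = 1 and in1 = 0 and in0 = 1 and in3=1:
t1 = ¬in0 = ¬1 = 0
t2 = in1 ∨ t1 = 0 ∨ 0 = 0
t3 = t1 ⊼ t2 = 0 ⊼ 0 = 1
t4 = ¬t3 = ¬1 = 0
t5 = in4 ∨ t4 = 1 ∨ 0 = 1
t6 = in2 ⊕ t5 = 1 ⊕ 1 = 0
t7 = t6 ∨ in3 = 0 ∨ 1 = 1
t8 = t7 ∨ t2 = 1 ∨ 0 = 1
So t8 = 1.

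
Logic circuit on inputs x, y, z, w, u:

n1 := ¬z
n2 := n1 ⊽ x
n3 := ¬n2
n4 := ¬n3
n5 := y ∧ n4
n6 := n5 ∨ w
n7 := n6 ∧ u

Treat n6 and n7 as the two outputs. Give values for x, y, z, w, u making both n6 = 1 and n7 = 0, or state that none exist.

x=0, y=0, z=0, w=1, u=0

Check with x=0, y=0, z=0, w=1, u=0:
n1 = ¬z = ¬0 = 1
n2 = n1 ⊽ x = 1 ⊽ 0 = 0
n3 = ¬n2 = ¬0 = 1
n4 = ¬n3 = ¬1 = 0
n5 = y ∧ n4 = 0 ∧ 0 = 0
n6 = n5 ∨ w = 0 ∨ 1 = 1
n7 = n6 ∧ u = 1 ∧ 0 = 0
So n6 = 1 and n7 = 0.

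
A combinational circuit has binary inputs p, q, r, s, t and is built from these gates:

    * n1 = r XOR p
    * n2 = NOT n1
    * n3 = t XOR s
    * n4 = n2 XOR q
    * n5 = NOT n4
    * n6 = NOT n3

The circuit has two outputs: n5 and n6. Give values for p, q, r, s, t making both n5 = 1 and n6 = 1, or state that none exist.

Check with p=0, q=1, r=0, s=0, t=0:
n1 = r XOR p = 0 XOR 0 = 0
n2 = NOT n1 = NOT 0 = 1
n3 = t XOR s = 0 XOR 0 = 0
n4 = n2 XOR q = 1 XOR 1 = 0
n5 = NOT n4 = NOT 0 = 1
n6 = NOT n3 = NOT 0 = 1
So n5 = 1 and n6 = 1.

p=0, q=1, r=0, s=0, t=0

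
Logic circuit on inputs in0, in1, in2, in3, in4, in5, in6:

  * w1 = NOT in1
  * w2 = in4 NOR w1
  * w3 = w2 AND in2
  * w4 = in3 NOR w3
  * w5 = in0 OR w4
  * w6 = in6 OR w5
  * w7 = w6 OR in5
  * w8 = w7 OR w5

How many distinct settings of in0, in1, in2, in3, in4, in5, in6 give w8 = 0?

9

w8 = w7 OR w5 must be 0, so both w7 = 0 and w5 = 0.
w7 = w6 OR in5 must be 0, so both w6 = 0 and in5 = 0.
w5 = in0 OR w4 must be 0, so both in0 = 0 and w4 = 0.
Enumerating the 128 input combinations, 9 give w8 = 0 and 119 give w8 = 1.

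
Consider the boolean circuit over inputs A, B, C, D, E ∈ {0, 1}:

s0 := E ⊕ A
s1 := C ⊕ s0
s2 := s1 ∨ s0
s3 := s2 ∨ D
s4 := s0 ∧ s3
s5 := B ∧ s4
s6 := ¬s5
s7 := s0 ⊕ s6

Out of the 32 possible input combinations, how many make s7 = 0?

8

s7 = s0 ⊕ s6 must be 0, so s0 and s6 are equal.
Enumerating the 32 input combinations, 8 give s7 = 0 and 24 give s7 = 1.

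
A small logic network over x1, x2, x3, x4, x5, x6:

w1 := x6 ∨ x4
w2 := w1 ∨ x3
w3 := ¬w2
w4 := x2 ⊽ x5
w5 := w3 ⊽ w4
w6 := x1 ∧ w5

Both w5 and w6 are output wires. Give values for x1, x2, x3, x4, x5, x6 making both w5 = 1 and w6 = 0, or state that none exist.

Check with x1=0 x2=1 x3=0 x4=1 x5=0 x6=0:
w1 = x6 ∨ x4 = 0 ∨ 1 = 1
w2 = w1 ∨ x3 = 1 ∨ 0 = 1
w3 = ¬w2 = ¬1 = 0
w4 = x2 ⊽ x5 = 1 ⊽ 0 = 0
w5 = w3 ⊽ w4 = 0 ⊽ 0 = 1
w6 = x1 ∧ w5 = 0 ∧ 1 = 0
So w5 = 1 and w6 = 0.

x1=0 x2=1 x3=0 x4=1 x5=0 x6=0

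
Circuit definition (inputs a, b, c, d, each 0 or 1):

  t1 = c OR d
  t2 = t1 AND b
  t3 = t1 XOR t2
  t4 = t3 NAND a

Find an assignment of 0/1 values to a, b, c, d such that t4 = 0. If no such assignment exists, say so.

t4 = t3 NAND a must be 0, so both t3 = 1 and a = 1.
Check with a=1, b=0, c=1, d=1:
t1 = c OR d = 1 OR 1 = 1
t2 = t1 AND b = 1 AND 0 = 0
t3 = t1 XOR t2 = 1 XOR 0 = 1
t4 = t3 NAND a = 1 NAND 1 = 0
So t4 = 0 as required.

a=1, b=0, c=1, d=1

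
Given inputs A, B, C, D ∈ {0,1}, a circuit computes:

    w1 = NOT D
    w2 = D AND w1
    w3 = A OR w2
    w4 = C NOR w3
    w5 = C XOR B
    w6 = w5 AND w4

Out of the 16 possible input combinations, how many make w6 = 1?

w6 = w5 AND w4 must be 1, so both w5 = 1 and w4 = 1.
w5 = C XOR B must be 1, so C and B differ.
w4 = C NOR w3 must be 1, so both C = 0 and w3 = 0.
Satisfying assignments:
  A=0, B=1, C=0, D=0
  A=0, B=1, C=0, D=1

2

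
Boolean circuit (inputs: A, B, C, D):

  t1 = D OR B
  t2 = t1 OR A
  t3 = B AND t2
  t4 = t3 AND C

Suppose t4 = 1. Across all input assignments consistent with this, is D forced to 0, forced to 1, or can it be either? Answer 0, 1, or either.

either

Both values of D occur among assignments with t4 = 1:
  D=0: A=0, B=1, C=1, D=0
  D=1: A=0, B=1, C=1, D=1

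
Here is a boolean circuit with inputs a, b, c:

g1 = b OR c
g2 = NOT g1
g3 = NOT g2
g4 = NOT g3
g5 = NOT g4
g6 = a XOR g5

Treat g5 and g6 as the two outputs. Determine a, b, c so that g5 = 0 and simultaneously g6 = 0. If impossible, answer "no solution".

Check with a=0, b=0, c=0:
g1 = b OR c = 0 OR 0 = 0
g2 = NOT g1 = NOT 0 = 1
g3 = NOT g2 = NOT 1 = 0
g4 = NOT g3 = NOT 0 = 1
g5 = NOT g4 = NOT 1 = 0
g6 = a XOR g5 = 0 XOR 0 = 0
So g5 = 0 and g6 = 0.

a=0, b=0, c=0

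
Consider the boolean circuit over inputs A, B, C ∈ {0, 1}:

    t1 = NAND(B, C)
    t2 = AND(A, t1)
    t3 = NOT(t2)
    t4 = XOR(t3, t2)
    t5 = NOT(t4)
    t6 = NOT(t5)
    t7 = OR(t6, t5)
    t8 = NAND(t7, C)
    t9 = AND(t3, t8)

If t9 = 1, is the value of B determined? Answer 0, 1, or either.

either

Both values of B occur among assignments with t9 = 1:
  B=0: A=0, B=0, C=0
  B=1: A=0, B=1, C=0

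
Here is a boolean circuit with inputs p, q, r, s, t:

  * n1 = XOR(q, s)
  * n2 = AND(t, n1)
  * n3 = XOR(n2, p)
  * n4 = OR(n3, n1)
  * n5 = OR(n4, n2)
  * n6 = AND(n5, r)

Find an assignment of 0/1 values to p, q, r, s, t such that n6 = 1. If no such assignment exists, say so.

n6 = AND(n5, r) must be 1, so both n5 = 1 and r = 1.
n5 = OR(n4, n2) must be 1, so at least one of n4, n2 is 1.
Check with p=0, q=0, r=1, s=1, t=0:
n1 = XOR(q, s) = XOR(0, 1) = 1
n2 = AND(t, n1) = AND(0, 1) = 0
n3 = XOR(n2, p) = XOR(0, 0) = 0
n4 = OR(n3, n1) = OR(0, 1) = 1
n5 = OR(n4, n2) = OR(1, 0) = 1
n6 = AND(n5, r) = AND(1, 1) = 1
So n6 = 1 as required.

p=0, q=0, r=1, s=1, t=0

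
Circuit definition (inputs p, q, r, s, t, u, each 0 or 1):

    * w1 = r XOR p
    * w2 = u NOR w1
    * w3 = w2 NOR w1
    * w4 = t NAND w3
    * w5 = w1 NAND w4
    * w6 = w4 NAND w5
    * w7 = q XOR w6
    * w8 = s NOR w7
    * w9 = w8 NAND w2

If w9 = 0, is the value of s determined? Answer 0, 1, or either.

0

w9 = w8 NAND w2 must be 0, so both w8 = 1 and w2 = 1.
w8 = s NOR w7 must be 1, so both s = 0 and w7 = 0.
w2 = u NOR w1 must be 1, so both u = 0 and w1 = 0.
Every assignment with w9 = 0 has s = 0; there are 4 such assignment(s).
  p=0, q=0, r=0, s=0, t=0, u=0
  p=0, q=0, r=0, s=0, t=1, u=0
  p=1, q=0, r=1, s=0, t=0, u=0
  p=1, q=0, r=1, s=0, t=1, u=0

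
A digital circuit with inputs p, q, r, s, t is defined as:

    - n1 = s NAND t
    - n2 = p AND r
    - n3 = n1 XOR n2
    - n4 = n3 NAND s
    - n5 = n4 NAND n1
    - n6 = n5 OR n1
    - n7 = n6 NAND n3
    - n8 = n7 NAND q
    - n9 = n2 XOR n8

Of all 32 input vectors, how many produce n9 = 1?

n9 = n2 XOR n8 must be 1, so n2 and n8 differ.
Enumerating the 32 input combinations, 24 give n9 = 1 and 8 give n9 = 0.

24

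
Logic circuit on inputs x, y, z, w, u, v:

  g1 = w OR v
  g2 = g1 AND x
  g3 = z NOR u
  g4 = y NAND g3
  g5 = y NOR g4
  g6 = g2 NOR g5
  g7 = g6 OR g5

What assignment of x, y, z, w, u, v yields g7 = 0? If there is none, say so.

g7 = g6 OR g5 must be 0, so both g6 = 0 and g5 = 0.
Check with x=1, y=0, z=0, w=0, u=1, v=1:
g1 = w OR v = 0 OR 1 = 1
g2 = g1 AND x = 1 AND 1 = 1
g3 = z NOR u = 0 NOR 1 = 0
g4 = y NAND g3 = 0 NAND 0 = 1
g5 = y NOR g4 = 0 NOR 1 = 0
g6 = g2 NOR g5 = 1 NOR 0 = 0
g7 = g6 OR g5 = 0 OR 0 = 0
So g7 = 0 as required.

x=1, y=0, z=0, w=0, u=1, v=1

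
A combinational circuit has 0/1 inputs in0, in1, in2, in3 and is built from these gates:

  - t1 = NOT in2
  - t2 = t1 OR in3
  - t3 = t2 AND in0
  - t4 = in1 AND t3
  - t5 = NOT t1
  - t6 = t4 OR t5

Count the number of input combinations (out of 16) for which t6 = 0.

t6 = t4 OR t5 must be 0, so both t4 = 0 and t5 = 0.
t4 = in1 AND t3 must be 0, so at least one of in1, t3 is 0.
Satisfying assignments:
  in0=0, in1=0, in2=0, in3=0
  in0=0, in1=0, in2=0, in3=1
  in0=0, in1=1, in2=0, in3=0
  in0=0, in1=1, in2=0, in3=1
  in0=1, in1=0, in2=0, in3=0
  in0=1, in1=0, in2=0, in3=1

6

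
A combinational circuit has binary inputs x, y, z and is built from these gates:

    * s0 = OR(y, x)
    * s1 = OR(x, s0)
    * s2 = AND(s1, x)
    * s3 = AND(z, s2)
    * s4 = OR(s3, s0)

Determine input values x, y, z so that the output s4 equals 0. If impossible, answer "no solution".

s4 = OR(s3, s0) must be 0, so both s3 = 0 and s0 = 0.
s3 = AND(z, s2) must be 0, so at least one of z, s2 is 0.
s0 = OR(y, x) must be 0, so both y = 0 and x = 0.
Check with x=0, y=0, z=0:
s0 = OR(y, x) = OR(0, 0) = 0
s1 = OR(x, s0) = OR(0, 0) = 0
s2 = AND(s1, x) = AND(0, 0) = 0
s3 = AND(z, s2) = AND(0, 0) = 0
s4 = OR(s3, s0) = OR(0, 0) = 0
So s4 = 0 as required.

x=0, y=0, z=0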